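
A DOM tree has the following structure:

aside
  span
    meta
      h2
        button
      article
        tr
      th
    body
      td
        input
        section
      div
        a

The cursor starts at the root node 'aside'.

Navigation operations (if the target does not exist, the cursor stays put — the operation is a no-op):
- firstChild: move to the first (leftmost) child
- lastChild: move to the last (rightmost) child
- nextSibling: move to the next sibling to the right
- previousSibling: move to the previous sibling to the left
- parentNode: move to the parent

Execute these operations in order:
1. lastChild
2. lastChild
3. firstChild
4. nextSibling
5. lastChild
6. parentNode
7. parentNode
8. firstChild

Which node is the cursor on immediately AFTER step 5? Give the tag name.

Answer: a

Derivation:
After 1 (lastChild): span
After 2 (lastChild): body
After 3 (firstChild): td
After 4 (nextSibling): div
After 5 (lastChild): a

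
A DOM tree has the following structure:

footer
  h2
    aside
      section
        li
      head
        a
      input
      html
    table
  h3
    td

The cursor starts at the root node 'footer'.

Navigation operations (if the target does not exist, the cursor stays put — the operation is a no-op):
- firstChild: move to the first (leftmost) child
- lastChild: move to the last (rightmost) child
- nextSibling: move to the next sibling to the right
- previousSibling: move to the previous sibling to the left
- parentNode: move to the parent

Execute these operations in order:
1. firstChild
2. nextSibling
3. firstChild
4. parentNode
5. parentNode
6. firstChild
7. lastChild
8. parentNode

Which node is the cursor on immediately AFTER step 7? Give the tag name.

After 1 (firstChild): h2
After 2 (nextSibling): h3
After 3 (firstChild): td
After 4 (parentNode): h3
After 5 (parentNode): footer
After 6 (firstChild): h2
After 7 (lastChild): table

Answer: table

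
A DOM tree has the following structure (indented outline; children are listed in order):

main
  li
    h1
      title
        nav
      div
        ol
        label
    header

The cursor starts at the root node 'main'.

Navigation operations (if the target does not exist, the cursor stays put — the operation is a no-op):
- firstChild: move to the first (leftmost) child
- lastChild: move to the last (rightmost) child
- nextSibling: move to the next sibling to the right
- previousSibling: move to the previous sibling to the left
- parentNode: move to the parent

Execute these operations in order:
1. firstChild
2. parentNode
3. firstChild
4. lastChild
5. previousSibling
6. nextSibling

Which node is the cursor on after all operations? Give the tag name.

Answer: header

Derivation:
After 1 (firstChild): li
After 2 (parentNode): main
After 3 (firstChild): li
After 4 (lastChild): header
After 5 (previousSibling): h1
After 6 (nextSibling): header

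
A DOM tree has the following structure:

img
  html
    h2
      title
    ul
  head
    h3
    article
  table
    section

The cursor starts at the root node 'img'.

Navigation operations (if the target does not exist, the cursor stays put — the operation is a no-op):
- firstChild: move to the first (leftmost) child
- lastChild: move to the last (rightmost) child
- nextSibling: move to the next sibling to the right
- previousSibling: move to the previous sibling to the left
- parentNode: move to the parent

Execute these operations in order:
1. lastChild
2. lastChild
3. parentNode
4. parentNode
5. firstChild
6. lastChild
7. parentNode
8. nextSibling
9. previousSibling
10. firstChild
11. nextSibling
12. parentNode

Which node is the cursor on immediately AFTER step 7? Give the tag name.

Answer: html

Derivation:
After 1 (lastChild): table
After 2 (lastChild): section
After 3 (parentNode): table
After 4 (parentNode): img
After 5 (firstChild): html
After 6 (lastChild): ul
After 7 (parentNode): html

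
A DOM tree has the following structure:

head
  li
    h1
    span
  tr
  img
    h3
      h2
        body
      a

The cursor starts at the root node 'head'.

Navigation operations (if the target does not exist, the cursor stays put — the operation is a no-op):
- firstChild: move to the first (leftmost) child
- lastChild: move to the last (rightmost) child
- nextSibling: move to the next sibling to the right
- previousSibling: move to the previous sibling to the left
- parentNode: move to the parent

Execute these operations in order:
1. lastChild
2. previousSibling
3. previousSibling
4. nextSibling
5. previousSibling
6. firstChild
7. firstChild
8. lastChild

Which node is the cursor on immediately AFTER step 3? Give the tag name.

After 1 (lastChild): img
After 2 (previousSibling): tr
After 3 (previousSibling): li

Answer: li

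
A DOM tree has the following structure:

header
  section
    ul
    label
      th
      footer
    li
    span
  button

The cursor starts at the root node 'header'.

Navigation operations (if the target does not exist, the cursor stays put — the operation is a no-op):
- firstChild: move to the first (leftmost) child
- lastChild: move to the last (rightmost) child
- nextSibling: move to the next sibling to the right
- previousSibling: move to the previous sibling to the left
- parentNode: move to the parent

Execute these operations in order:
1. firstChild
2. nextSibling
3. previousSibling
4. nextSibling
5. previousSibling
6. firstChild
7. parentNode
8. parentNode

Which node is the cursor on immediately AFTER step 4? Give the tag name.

After 1 (firstChild): section
After 2 (nextSibling): button
After 3 (previousSibling): section
After 4 (nextSibling): button

Answer: button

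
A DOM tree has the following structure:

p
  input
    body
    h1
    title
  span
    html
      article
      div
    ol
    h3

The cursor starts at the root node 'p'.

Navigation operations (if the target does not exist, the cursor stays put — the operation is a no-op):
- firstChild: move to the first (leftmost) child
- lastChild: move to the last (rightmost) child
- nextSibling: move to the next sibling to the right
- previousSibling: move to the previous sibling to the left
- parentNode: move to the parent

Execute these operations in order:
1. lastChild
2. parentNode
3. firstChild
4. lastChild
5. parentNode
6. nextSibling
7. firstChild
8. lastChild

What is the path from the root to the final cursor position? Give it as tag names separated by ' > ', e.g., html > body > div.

After 1 (lastChild): span
After 2 (parentNode): p
After 3 (firstChild): input
After 4 (lastChild): title
After 5 (parentNode): input
After 6 (nextSibling): span
After 7 (firstChild): html
After 8 (lastChild): div

Answer: p > span > html > div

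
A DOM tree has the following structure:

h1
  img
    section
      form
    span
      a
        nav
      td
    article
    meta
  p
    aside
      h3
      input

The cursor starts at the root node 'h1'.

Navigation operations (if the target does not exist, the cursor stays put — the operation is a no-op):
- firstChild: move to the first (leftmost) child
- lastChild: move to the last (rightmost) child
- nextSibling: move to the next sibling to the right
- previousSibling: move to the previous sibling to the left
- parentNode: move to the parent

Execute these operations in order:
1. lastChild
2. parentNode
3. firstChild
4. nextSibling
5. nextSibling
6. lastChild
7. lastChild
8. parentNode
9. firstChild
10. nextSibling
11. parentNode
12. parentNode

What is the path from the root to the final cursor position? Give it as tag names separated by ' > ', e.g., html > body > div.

Answer: h1 > p

Derivation:
After 1 (lastChild): p
After 2 (parentNode): h1
After 3 (firstChild): img
After 4 (nextSibling): p
After 5 (nextSibling): p (no-op, stayed)
After 6 (lastChild): aside
After 7 (lastChild): input
After 8 (parentNode): aside
After 9 (firstChild): h3
After 10 (nextSibling): input
After 11 (parentNode): aside
After 12 (parentNode): p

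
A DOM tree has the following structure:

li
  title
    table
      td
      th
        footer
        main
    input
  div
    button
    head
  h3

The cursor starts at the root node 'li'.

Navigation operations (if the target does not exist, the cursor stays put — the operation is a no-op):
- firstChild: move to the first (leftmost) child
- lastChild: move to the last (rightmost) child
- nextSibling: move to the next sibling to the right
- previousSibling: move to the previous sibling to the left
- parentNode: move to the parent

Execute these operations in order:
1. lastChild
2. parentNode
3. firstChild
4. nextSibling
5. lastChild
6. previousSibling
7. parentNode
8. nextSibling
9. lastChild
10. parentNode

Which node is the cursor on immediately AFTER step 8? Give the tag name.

After 1 (lastChild): h3
After 2 (parentNode): li
After 3 (firstChild): title
After 4 (nextSibling): div
After 5 (lastChild): head
After 6 (previousSibling): button
After 7 (parentNode): div
After 8 (nextSibling): h3

Answer: h3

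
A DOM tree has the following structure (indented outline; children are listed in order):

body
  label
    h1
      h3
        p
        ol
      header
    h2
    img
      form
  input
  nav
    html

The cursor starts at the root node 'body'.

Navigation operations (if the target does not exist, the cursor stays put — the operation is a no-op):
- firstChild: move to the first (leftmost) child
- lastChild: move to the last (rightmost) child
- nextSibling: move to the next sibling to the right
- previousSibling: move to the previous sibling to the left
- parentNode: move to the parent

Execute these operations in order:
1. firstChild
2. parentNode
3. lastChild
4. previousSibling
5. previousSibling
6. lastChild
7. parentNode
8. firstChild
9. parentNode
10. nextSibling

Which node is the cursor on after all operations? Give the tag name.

Answer: input

Derivation:
After 1 (firstChild): label
After 2 (parentNode): body
After 3 (lastChild): nav
After 4 (previousSibling): input
After 5 (previousSibling): label
After 6 (lastChild): img
After 7 (parentNode): label
After 8 (firstChild): h1
After 9 (parentNode): label
After 10 (nextSibling): input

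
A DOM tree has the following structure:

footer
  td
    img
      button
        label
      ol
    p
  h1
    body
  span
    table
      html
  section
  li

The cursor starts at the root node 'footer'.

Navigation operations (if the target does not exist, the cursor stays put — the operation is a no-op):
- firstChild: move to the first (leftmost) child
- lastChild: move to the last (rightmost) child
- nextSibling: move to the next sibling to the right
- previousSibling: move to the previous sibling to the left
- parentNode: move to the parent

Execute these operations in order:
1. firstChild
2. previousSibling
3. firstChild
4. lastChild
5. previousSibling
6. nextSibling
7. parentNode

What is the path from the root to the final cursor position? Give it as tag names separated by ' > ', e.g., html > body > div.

After 1 (firstChild): td
After 2 (previousSibling): td (no-op, stayed)
After 3 (firstChild): img
After 4 (lastChild): ol
After 5 (previousSibling): button
After 6 (nextSibling): ol
After 7 (parentNode): img

Answer: footer > td > img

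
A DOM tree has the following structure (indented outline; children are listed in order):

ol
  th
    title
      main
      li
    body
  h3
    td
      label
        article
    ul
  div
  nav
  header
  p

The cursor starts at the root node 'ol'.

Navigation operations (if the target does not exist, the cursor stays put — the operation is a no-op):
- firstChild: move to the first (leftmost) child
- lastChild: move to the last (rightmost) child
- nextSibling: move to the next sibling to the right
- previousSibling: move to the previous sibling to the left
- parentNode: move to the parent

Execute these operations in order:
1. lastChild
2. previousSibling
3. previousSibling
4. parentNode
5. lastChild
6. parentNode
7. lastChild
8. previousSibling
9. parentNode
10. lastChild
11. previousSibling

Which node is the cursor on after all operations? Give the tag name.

After 1 (lastChild): p
After 2 (previousSibling): header
After 3 (previousSibling): nav
After 4 (parentNode): ol
After 5 (lastChild): p
After 6 (parentNode): ol
After 7 (lastChild): p
After 8 (previousSibling): header
After 9 (parentNode): ol
After 10 (lastChild): p
After 11 (previousSibling): header

Answer: header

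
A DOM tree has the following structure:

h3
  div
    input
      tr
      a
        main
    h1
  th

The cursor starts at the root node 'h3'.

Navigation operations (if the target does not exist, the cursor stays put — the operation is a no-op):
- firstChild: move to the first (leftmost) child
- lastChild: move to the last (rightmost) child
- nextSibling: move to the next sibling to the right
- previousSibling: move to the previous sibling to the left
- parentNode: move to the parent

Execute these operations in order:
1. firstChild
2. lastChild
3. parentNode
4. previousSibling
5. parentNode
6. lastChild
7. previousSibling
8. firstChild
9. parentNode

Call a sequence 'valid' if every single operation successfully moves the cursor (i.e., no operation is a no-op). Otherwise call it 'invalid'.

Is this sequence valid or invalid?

Answer: invalid

Derivation:
After 1 (firstChild): div
After 2 (lastChild): h1
After 3 (parentNode): div
After 4 (previousSibling): div (no-op, stayed)
After 5 (parentNode): h3
After 6 (lastChild): th
After 7 (previousSibling): div
After 8 (firstChild): input
After 9 (parentNode): div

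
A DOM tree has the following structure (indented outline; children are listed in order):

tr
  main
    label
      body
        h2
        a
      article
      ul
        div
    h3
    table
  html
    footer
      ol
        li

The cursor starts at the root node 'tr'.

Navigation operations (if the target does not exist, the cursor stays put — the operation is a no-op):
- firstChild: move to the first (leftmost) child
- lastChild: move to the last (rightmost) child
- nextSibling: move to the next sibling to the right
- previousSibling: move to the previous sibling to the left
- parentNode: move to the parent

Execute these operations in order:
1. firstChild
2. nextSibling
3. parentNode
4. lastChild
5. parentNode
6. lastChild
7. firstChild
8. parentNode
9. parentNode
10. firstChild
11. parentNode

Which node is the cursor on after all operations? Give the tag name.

After 1 (firstChild): main
After 2 (nextSibling): html
After 3 (parentNode): tr
After 4 (lastChild): html
After 5 (parentNode): tr
After 6 (lastChild): html
After 7 (firstChild): footer
After 8 (parentNode): html
After 9 (parentNode): tr
After 10 (firstChild): main
After 11 (parentNode): tr

Answer: tr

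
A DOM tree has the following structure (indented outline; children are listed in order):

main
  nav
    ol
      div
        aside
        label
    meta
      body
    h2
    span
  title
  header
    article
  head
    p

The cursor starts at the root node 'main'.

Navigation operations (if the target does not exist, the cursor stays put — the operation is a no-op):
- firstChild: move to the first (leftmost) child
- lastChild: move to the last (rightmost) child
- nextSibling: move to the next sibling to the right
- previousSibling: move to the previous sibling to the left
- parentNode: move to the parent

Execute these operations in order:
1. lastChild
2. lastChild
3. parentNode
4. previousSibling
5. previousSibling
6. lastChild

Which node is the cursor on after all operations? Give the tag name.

Answer: title

Derivation:
After 1 (lastChild): head
After 2 (lastChild): p
After 3 (parentNode): head
After 4 (previousSibling): header
After 5 (previousSibling): title
After 6 (lastChild): title (no-op, stayed)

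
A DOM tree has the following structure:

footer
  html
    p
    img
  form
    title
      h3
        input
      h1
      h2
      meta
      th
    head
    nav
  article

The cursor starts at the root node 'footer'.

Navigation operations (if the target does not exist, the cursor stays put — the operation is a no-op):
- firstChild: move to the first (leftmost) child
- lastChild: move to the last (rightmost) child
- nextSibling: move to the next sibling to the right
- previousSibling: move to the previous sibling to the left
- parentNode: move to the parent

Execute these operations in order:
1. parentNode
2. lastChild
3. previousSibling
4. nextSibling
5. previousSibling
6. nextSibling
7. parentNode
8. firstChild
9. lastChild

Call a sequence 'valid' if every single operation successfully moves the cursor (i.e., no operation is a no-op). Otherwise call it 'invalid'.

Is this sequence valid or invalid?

Answer: invalid

Derivation:
After 1 (parentNode): footer (no-op, stayed)
After 2 (lastChild): article
After 3 (previousSibling): form
After 4 (nextSibling): article
After 5 (previousSibling): form
After 6 (nextSibling): article
After 7 (parentNode): footer
After 8 (firstChild): html
After 9 (lastChild): img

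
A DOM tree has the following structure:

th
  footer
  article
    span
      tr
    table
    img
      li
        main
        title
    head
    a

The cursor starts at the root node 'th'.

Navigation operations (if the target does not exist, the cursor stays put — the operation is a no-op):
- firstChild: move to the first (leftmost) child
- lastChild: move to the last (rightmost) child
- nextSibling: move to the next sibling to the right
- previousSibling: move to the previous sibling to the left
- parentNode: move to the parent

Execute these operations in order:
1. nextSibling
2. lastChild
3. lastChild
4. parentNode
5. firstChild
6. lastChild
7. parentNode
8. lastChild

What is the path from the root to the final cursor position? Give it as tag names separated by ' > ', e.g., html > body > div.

Answer: th > article > span > tr

Derivation:
After 1 (nextSibling): th (no-op, stayed)
After 2 (lastChild): article
After 3 (lastChild): a
After 4 (parentNode): article
After 5 (firstChild): span
After 6 (lastChild): tr
After 7 (parentNode): span
After 8 (lastChild): tr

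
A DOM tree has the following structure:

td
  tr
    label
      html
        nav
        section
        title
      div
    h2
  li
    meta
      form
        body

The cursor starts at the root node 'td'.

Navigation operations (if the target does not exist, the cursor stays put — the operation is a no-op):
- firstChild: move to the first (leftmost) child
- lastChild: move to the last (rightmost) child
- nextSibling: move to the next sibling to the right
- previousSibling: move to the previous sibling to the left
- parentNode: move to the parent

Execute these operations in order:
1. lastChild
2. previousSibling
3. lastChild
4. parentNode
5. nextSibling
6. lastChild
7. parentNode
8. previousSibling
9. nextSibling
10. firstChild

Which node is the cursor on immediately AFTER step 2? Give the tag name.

After 1 (lastChild): li
After 2 (previousSibling): tr

Answer: tr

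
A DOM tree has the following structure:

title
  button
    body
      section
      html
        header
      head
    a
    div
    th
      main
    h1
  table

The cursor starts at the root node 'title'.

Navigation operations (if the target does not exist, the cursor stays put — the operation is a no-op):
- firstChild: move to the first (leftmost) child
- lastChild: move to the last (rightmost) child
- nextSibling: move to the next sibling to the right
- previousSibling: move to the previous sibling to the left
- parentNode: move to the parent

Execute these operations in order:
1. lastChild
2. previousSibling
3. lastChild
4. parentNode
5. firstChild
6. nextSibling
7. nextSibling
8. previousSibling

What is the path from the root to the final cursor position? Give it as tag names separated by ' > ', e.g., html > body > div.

After 1 (lastChild): table
After 2 (previousSibling): button
After 3 (lastChild): h1
After 4 (parentNode): button
After 5 (firstChild): body
After 6 (nextSibling): a
After 7 (nextSibling): div
After 8 (previousSibling): a

Answer: title > button > a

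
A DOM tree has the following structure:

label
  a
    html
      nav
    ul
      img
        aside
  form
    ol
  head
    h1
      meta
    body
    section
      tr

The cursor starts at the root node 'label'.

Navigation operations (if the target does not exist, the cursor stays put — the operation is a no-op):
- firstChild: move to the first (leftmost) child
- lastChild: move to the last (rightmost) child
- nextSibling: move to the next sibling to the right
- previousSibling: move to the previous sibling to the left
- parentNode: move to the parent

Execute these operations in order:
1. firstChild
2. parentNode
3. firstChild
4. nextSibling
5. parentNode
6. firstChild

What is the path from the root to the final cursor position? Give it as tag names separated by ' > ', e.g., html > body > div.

After 1 (firstChild): a
After 2 (parentNode): label
After 3 (firstChild): a
After 4 (nextSibling): form
After 5 (parentNode): label
After 6 (firstChild): a

Answer: label > a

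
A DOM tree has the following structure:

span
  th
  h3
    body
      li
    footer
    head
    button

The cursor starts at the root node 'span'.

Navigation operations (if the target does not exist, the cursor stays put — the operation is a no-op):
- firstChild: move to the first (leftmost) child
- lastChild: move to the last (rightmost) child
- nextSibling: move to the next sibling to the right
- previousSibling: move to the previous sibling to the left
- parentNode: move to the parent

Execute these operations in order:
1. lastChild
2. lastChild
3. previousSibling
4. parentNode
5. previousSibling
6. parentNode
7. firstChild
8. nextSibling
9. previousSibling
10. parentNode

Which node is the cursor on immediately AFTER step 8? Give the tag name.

Answer: h3

Derivation:
After 1 (lastChild): h3
After 2 (lastChild): button
After 3 (previousSibling): head
After 4 (parentNode): h3
After 5 (previousSibling): th
After 6 (parentNode): span
After 7 (firstChild): th
After 8 (nextSibling): h3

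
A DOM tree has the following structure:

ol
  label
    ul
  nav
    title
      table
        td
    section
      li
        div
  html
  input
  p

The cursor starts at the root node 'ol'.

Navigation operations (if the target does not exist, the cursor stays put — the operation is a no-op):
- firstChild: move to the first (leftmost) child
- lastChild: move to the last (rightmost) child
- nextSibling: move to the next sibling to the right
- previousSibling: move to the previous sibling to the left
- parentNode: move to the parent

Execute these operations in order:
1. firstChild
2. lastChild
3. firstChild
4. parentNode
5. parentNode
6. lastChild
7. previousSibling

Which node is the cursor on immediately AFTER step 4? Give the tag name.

After 1 (firstChild): label
After 2 (lastChild): ul
After 3 (firstChild): ul (no-op, stayed)
After 4 (parentNode): label

Answer: label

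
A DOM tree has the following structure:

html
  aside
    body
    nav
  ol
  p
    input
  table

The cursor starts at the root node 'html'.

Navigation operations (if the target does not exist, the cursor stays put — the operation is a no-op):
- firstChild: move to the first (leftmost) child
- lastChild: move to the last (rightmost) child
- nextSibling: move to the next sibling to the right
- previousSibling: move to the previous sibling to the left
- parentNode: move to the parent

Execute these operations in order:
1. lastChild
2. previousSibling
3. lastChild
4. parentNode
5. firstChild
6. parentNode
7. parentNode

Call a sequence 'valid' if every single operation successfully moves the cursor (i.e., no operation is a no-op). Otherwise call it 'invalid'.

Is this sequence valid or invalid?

Answer: valid

Derivation:
After 1 (lastChild): table
After 2 (previousSibling): p
After 3 (lastChild): input
After 4 (parentNode): p
After 5 (firstChild): input
After 6 (parentNode): p
After 7 (parentNode): html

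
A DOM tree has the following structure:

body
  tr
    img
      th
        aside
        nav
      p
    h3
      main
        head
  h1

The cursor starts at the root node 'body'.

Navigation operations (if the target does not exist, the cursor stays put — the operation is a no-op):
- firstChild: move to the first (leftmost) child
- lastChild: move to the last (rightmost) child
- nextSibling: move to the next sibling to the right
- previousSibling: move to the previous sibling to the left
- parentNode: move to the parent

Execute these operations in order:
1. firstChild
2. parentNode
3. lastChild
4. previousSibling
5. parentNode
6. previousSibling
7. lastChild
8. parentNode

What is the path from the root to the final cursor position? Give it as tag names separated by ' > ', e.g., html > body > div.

Answer: body

Derivation:
After 1 (firstChild): tr
After 2 (parentNode): body
After 3 (lastChild): h1
After 4 (previousSibling): tr
After 5 (parentNode): body
After 6 (previousSibling): body (no-op, stayed)
After 7 (lastChild): h1
After 8 (parentNode): body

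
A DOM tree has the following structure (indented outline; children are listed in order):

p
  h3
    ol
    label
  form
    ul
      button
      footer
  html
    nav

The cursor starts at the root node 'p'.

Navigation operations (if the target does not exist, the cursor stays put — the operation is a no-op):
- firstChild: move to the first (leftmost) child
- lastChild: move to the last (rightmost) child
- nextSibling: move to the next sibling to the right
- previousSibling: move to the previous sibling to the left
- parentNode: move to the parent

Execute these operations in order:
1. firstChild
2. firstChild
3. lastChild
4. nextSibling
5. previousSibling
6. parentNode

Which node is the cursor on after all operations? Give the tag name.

After 1 (firstChild): h3
After 2 (firstChild): ol
After 3 (lastChild): ol (no-op, stayed)
After 4 (nextSibling): label
After 5 (previousSibling): ol
After 6 (parentNode): h3

Answer: h3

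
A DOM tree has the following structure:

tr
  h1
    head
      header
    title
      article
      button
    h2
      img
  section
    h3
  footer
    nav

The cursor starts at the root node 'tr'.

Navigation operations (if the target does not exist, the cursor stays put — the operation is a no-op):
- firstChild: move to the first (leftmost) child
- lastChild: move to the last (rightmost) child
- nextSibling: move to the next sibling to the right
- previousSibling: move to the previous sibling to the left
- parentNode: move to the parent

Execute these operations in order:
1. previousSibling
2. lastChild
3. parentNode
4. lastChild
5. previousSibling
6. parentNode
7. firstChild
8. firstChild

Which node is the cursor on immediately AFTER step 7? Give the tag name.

Answer: h1

Derivation:
After 1 (previousSibling): tr (no-op, stayed)
After 2 (lastChild): footer
After 3 (parentNode): tr
After 4 (lastChild): footer
After 5 (previousSibling): section
After 6 (parentNode): tr
After 7 (firstChild): h1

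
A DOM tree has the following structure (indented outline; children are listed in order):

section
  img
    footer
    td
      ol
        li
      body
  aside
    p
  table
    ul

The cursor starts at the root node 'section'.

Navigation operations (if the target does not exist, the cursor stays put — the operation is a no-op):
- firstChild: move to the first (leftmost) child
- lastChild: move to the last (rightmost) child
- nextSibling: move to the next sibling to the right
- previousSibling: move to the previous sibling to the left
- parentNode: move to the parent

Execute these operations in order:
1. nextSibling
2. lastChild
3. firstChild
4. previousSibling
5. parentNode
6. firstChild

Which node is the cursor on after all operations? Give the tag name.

Answer: ul

Derivation:
After 1 (nextSibling): section (no-op, stayed)
After 2 (lastChild): table
After 3 (firstChild): ul
After 4 (previousSibling): ul (no-op, stayed)
After 5 (parentNode): table
After 6 (firstChild): ul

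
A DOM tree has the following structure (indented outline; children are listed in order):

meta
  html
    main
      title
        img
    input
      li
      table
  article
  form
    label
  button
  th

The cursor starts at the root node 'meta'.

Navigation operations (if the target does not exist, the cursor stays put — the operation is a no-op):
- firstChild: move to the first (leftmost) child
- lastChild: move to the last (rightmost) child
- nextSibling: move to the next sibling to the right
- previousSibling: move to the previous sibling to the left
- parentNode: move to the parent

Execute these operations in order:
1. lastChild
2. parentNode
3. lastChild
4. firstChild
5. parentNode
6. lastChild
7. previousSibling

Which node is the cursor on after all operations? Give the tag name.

After 1 (lastChild): th
After 2 (parentNode): meta
After 3 (lastChild): th
After 4 (firstChild): th (no-op, stayed)
After 5 (parentNode): meta
After 6 (lastChild): th
After 7 (previousSibling): button

Answer: button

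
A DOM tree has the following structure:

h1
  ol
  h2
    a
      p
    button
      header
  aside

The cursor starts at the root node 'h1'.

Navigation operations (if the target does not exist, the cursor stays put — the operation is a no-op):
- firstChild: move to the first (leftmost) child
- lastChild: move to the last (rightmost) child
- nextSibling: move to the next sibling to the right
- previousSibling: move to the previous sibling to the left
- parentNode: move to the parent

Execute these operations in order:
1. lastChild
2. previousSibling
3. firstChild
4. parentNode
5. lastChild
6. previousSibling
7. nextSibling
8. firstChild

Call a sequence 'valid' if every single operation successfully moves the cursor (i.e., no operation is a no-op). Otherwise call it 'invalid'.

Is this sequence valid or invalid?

After 1 (lastChild): aside
After 2 (previousSibling): h2
After 3 (firstChild): a
After 4 (parentNode): h2
After 5 (lastChild): button
After 6 (previousSibling): a
After 7 (nextSibling): button
After 8 (firstChild): header

Answer: valid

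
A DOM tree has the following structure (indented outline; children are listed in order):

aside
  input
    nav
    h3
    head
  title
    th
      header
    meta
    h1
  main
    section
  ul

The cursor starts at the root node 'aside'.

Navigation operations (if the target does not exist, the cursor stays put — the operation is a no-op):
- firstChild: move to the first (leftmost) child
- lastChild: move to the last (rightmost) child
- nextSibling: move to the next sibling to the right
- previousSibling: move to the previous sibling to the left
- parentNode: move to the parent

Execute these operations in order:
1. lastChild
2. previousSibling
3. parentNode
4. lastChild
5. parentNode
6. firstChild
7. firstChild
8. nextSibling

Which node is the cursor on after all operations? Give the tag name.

Answer: h3

Derivation:
After 1 (lastChild): ul
After 2 (previousSibling): main
After 3 (parentNode): aside
After 4 (lastChild): ul
After 5 (parentNode): aside
After 6 (firstChild): input
After 7 (firstChild): nav
After 8 (nextSibling): h3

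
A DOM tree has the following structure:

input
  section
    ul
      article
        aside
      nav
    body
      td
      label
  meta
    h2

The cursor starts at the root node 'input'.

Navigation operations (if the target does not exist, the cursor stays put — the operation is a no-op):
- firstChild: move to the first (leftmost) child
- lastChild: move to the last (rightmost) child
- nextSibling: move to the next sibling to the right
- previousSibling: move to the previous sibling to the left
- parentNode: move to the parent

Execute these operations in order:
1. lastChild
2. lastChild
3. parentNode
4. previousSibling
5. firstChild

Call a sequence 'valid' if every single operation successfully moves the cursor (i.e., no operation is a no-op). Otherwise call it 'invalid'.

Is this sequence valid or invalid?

After 1 (lastChild): meta
After 2 (lastChild): h2
After 3 (parentNode): meta
After 4 (previousSibling): section
After 5 (firstChild): ul

Answer: valid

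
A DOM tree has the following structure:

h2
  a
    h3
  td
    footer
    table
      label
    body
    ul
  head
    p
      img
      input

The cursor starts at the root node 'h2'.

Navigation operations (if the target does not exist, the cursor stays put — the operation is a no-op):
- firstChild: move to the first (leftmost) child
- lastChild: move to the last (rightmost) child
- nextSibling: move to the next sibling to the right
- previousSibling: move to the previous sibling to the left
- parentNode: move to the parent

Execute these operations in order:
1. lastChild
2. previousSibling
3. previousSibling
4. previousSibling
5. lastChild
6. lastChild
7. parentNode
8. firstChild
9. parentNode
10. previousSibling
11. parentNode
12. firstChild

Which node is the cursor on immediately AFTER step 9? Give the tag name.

After 1 (lastChild): head
After 2 (previousSibling): td
After 3 (previousSibling): a
After 4 (previousSibling): a (no-op, stayed)
After 5 (lastChild): h3
After 6 (lastChild): h3 (no-op, stayed)
After 7 (parentNode): a
After 8 (firstChild): h3
After 9 (parentNode): a

Answer: a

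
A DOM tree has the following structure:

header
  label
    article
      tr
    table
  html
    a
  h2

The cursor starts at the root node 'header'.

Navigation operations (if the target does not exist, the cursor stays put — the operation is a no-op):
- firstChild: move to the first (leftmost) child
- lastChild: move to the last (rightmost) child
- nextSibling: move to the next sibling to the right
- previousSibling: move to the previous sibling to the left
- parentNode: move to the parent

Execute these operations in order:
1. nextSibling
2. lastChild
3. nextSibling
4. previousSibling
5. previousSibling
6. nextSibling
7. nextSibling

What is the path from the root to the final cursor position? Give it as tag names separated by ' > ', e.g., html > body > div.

After 1 (nextSibling): header (no-op, stayed)
After 2 (lastChild): h2
After 3 (nextSibling): h2 (no-op, stayed)
After 4 (previousSibling): html
After 5 (previousSibling): label
After 6 (nextSibling): html
After 7 (nextSibling): h2

Answer: header > h2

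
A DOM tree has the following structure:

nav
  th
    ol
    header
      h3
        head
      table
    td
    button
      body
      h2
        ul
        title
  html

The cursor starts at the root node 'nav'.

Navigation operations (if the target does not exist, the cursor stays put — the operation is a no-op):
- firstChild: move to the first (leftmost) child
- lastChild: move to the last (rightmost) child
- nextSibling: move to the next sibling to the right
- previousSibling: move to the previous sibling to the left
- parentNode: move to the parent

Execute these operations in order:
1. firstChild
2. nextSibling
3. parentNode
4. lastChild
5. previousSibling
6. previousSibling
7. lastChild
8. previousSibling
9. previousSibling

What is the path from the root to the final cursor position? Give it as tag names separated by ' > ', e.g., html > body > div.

Answer: nav > th > header

Derivation:
After 1 (firstChild): th
After 2 (nextSibling): html
After 3 (parentNode): nav
After 4 (lastChild): html
After 5 (previousSibling): th
After 6 (previousSibling): th (no-op, stayed)
After 7 (lastChild): button
After 8 (previousSibling): td
After 9 (previousSibling): header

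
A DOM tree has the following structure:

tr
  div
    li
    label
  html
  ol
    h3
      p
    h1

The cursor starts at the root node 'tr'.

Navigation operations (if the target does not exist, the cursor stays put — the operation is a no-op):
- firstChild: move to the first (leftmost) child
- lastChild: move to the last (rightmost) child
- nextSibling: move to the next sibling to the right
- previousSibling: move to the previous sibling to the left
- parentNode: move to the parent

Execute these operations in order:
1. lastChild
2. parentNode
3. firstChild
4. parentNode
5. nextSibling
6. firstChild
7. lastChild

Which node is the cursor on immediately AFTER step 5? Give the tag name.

Answer: tr

Derivation:
After 1 (lastChild): ol
After 2 (parentNode): tr
After 3 (firstChild): div
After 4 (parentNode): tr
After 5 (nextSibling): tr (no-op, stayed)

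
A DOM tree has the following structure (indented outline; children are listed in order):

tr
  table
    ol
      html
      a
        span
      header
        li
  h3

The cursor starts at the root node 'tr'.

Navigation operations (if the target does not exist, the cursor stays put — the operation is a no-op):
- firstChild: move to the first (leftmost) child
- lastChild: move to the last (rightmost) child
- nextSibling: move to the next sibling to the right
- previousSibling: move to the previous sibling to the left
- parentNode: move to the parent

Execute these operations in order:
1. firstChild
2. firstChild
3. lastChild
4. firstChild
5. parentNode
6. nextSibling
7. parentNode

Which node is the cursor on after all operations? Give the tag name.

Answer: ol

Derivation:
After 1 (firstChild): table
After 2 (firstChild): ol
After 3 (lastChild): header
After 4 (firstChild): li
After 5 (parentNode): header
After 6 (nextSibling): header (no-op, stayed)
After 7 (parentNode): ol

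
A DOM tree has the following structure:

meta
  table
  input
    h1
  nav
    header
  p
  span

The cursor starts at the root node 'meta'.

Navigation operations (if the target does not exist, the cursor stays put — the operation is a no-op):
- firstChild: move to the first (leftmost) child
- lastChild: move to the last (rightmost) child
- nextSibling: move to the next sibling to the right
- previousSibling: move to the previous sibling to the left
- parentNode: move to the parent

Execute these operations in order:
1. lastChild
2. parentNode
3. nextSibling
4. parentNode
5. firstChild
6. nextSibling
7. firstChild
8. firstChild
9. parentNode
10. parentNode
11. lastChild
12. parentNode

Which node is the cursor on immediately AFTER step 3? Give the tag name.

Answer: meta

Derivation:
After 1 (lastChild): span
After 2 (parentNode): meta
After 3 (nextSibling): meta (no-op, stayed)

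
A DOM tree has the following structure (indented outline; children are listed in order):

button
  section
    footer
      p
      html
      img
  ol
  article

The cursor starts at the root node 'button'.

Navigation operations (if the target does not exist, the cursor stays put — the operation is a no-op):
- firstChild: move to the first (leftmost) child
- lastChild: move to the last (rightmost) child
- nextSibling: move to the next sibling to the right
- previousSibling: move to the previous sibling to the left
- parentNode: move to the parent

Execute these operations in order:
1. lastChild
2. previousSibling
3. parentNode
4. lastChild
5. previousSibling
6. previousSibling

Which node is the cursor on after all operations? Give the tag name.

Answer: section

Derivation:
After 1 (lastChild): article
After 2 (previousSibling): ol
After 3 (parentNode): button
After 4 (lastChild): article
After 5 (previousSibling): ol
After 6 (previousSibling): section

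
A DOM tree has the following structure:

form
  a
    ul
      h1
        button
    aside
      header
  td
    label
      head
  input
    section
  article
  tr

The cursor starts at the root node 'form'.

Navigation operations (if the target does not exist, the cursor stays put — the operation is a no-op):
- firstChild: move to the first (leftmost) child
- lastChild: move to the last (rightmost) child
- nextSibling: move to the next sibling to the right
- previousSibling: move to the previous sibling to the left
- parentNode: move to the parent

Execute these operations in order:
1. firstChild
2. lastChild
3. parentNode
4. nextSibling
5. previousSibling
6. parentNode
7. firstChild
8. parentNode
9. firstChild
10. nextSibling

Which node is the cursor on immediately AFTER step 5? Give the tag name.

Answer: a

Derivation:
After 1 (firstChild): a
After 2 (lastChild): aside
After 3 (parentNode): a
After 4 (nextSibling): td
After 5 (previousSibling): a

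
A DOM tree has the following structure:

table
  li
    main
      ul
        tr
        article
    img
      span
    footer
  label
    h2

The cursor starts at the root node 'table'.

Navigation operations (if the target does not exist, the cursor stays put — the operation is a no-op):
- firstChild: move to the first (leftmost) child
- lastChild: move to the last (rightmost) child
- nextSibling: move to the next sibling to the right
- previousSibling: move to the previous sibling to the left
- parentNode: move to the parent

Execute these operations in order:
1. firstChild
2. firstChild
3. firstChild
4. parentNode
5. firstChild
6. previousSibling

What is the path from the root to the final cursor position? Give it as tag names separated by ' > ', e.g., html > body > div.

Answer: table > li > main > ul

Derivation:
After 1 (firstChild): li
After 2 (firstChild): main
After 3 (firstChild): ul
After 4 (parentNode): main
After 5 (firstChild): ul
After 6 (previousSibling): ul (no-op, stayed)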